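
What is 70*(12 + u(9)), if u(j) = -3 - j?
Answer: 0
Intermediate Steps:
70*(12 + u(9)) = 70*(12 + (-3 - 1*9)) = 70*(12 + (-3 - 9)) = 70*(12 - 12) = 70*0 = 0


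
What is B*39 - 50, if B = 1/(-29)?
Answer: -1489/29 ≈ -51.345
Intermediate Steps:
B = -1/29 ≈ -0.034483
B*39 - 50 = -1/29*39 - 50 = -39/29 - 50 = -1489/29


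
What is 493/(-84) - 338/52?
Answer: -1039/84 ≈ -12.369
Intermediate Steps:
493/(-84) - 338/52 = 493*(-1/84) - 338*1/52 = -493/84 - 13/2 = -1039/84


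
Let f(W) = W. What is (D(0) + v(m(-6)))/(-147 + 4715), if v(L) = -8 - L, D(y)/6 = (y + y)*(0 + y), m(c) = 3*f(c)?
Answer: 5/2284 ≈ 0.0021891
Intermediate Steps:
m(c) = 3*c
D(y) = 12*y² (D(y) = 6*((y + y)*(0 + y)) = 6*((2*y)*y) = 6*(2*y²) = 12*y²)
(D(0) + v(m(-6)))/(-147 + 4715) = (12*0² + (-8 - 3*(-6)))/(-147 + 4715) = (12*0 + (-8 - 1*(-18)))/4568 = (0 + (-8 + 18))*(1/4568) = (0 + 10)*(1/4568) = 10*(1/4568) = 5/2284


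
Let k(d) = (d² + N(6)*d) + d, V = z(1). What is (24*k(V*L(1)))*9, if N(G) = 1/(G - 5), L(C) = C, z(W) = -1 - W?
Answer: 0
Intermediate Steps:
V = -2 (V = -1 - 1*1 = -1 - 1 = -2)
N(G) = 1/(-5 + G)
k(d) = d² + 2*d (k(d) = (d² + d/(-5 + 6)) + d = (d² + d/1) + d = (d² + 1*d) + d = (d² + d) + d = (d + d²) + d = d² + 2*d)
(24*k(V*L(1)))*9 = (24*((-2*1)*(2 - 2*1)))*9 = (24*(-2*(2 - 2)))*9 = (24*(-2*0))*9 = (24*0)*9 = 0*9 = 0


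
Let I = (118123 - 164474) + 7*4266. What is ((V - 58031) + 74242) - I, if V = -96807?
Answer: -64107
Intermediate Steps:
I = -16489 (I = -46351 + 29862 = -16489)
((V - 58031) + 74242) - I = ((-96807 - 58031) + 74242) - 1*(-16489) = (-154838 + 74242) + 16489 = -80596 + 16489 = -64107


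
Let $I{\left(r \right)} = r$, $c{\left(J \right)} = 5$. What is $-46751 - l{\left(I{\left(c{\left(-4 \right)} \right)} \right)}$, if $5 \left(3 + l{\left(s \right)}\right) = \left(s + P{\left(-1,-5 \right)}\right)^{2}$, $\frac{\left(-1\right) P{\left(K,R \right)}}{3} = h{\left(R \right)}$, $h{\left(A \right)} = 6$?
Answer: $- \frac{233909}{5} \approx -46782.0$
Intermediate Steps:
$P{\left(K,R \right)} = -18$ ($P{\left(K,R \right)} = \left(-3\right) 6 = -18$)
$l{\left(s \right)} = -3 + \frac{\left(-18 + s\right)^{2}}{5}$ ($l{\left(s \right)} = -3 + \frac{\left(s - 18\right)^{2}}{5} = -3 + \frac{\left(-18 + s\right)^{2}}{5}$)
$-46751 - l{\left(I{\left(c{\left(-4 \right)} \right)} \right)} = -46751 - \left(-3 + \frac{\left(-18 + 5\right)^{2}}{5}\right) = -46751 - \left(-3 + \frac{\left(-13\right)^{2}}{5}\right) = -46751 - \left(-3 + \frac{1}{5} \cdot 169\right) = -46751 - \left(-3 + \frac{169}{5}\right) = -46751 - \frac{154}{5} = - \frac{233909}{5}$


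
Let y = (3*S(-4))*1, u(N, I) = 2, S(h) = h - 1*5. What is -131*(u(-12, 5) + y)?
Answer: 3275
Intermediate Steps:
S(h) = -5 + h (S(h) = h - 5 = -5 + h)
y = -27 (y = (3*(-5 - 4))*1 = (3*(-9))*1 = -27*1 = -27)
-131*(u(-12, 5) + y) = -131*(2 - 27) = -131*(-25) = 3275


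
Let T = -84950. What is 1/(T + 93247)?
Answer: 1/8297 ≈ 0.00012053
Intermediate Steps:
1/(T + 93247) = 1/(-84950 + 93247) = 1/8297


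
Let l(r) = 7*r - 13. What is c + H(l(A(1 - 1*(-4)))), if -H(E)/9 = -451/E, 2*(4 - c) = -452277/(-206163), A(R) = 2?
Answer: 186092029/45814 ≈ 4061.9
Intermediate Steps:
l(r) = -13 + 7*r
c = 133003/45814 (c = 4 - (-452277)/(2*(-206163)) = 4 - (-452277)*(-1)/(2*206163) = 4 - ½*50253/22907 = 4 - 50253/45814 = 133003/45814 ≈ 2.9031)
H(E) = 4059/E (H(E) = -(-4059)/E = 4059/E)
c + H(l(A(1 - 1*(-4)))) = 133003/45814 + 4059/(-13 + 7*2) = 133003/45814 + 4059/(-13 + 14) = 133003/45814 + 4059/1 = 133003/45814 + 4059*1 = 133003/45814 + 4059 = 186092029/45814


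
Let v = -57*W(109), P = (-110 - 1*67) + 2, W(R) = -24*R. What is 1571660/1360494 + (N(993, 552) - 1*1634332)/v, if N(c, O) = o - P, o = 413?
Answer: -13807955164/1408791537 ≈ -9.8013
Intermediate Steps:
P = -175 (P = (-110 - 67) + 2 = -177 + 2 = -175)
v = 149112 (v = -(-1368)*109 = -57*(-2616) = 149112)
N(c, O) = 588 (N(c, O) = 413 - 1*(-175) = 413 + 175 = 588)
1571660/1360494 + (N(993, 552) - 1*1634332)/v = 1571660/1360494 + (588 - 1*1634332)/149112 = 1571660*(1/1360494) + (588 - 1634332)*(1/149112) = 785830/680247 - 1633744*1/149112 = 785830/680247 - 204218/18639 = -13807955164/1408791537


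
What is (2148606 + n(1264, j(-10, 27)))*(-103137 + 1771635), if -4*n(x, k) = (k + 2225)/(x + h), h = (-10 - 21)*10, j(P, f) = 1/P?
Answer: 22800242828623013/6360 ≈ 3.5849e+12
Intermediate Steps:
h = -310 (h = -31*10 = -310)
n(x, k) = -(2225 + k)/(4*(-310 + x)) (n(x, k) = -(k + 2225)/(4*(x - 310)) = -(2225 + k)/(4*(-310 + x)))
(2148606 + n(1264, j(-10, 27)))*(-103137 + 1771635) = (2148606 + (-2225 - 1/(-10))/(4*(-310 + 1264)))*(-103137 + 1771635) = (2148606 + (¼)*(-2225 - 1*(-⅒))/954)*1668498 = (2148606 + (¼)*(1/954)*(-2225 + ⅒))*1668498 = (2148606 + (¼)*(1/954)*(-22249/10))*1668498 = (2148606 - 22249/38160)*1668498 = (81990782711/38160)*1668498 = 22800242828623013/6360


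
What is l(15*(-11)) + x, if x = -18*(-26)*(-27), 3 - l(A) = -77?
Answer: -12556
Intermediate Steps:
l(A) = 80 (l(A) = 3 - 1*(-77) = 3 + 77 = 80)
x = -12636 (x = 468*(-27) = -12636)
l(15*(-11)) + x = 80 - 12636 = -12556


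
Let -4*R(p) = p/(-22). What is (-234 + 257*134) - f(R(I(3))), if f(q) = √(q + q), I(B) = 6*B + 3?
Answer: 34204 - √231/22 ≈ 34203.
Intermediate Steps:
I(B) = 3 + 6*B
R(p) = p/88 (R(p) = -p/(4*(-22)) = -p*(-1)/(4*22) = -(-1)*p/88 = p/88)
f(q) = √2*√q (f(q) = √(2*q) = √2*√q)
(-234 + 257*134) - f(R(I(3))) = (-234 + 257*134) - √2*√((3 + 6*3)/88) = (-234 + 34438) - √2*√((3 + 18)/88) = 34204 - √2*√((1/88)*21) = 34204 - √2*√(21/88) = 34204 - √2*√462/44 = 34204 - √231/22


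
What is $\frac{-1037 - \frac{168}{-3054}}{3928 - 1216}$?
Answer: $- \frac{175935}{460136} \approx -0.38235$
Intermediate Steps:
$\frac{-1037 - \frac{168}{-3054}}{3928 - 1216} = \frac{-1037 - - \frac{28}{509}}{2712} = \left(-1037 + \frac{28}{509}\right) \frac{1}{2712} = \left(- \frac{527805}{509}\right) \frac{1}{2712} = - \frac{175935}{460136}$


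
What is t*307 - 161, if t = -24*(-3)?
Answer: 21943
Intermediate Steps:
t = 72
t*307 - 161 = 72*307 - 161 = 22104 - 161 = 21943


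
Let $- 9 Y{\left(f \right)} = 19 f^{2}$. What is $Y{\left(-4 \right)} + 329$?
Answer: $\frac{2657}{9} \approx 295.22$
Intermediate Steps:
$Y{\left(f \right)} = - \frac{19 f^{2}}{9}$
$Y{\left(-4 \right)} + 329 = - \frac{19 \left(-4\right)^{2}}{9} + 329 = \left(- \frac{19}{9}\right) 16 + 329 = - \frac{304}{9} + 329 = \frac{2657}{9}$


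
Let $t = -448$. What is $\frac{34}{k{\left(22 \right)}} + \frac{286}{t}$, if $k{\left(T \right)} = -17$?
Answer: $- \frac{591}{224} \approx -2.6384$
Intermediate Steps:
$\frac{34}{k{\left(22 \right)}} + \frac{286}{t} = \frac{34}{-17} + \frac{286}{-448} = 34 \left(- \frac{1}{17}\right) + 286 \left(- \frac{1}{448}\right) = -2 - \frac{143}{224} = - \frac{591}{224}$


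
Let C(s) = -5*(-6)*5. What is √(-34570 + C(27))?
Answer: 2*I*√8605 ≈ 185.53*I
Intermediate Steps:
C(s) = 150 (C(s) = 30*5 = 150)
√(-34570 + C(27)) = √(-34570 + 150) = √(-34420) = 2*I*√8605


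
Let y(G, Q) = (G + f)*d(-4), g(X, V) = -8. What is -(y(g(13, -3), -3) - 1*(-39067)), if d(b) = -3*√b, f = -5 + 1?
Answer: -39067 - 72*I ≈ -39067.0 - 72.0*I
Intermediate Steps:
f = -4
y(G, Q) = -6*I*(-4 + G) (y(G, Q) = (G - 4)*(-6*I) = (-4 + G)*(-6*I) = -6*I*(-4 + G))
-(y(g(13, -3), -3) - 1*(-39067)) = -(6*I*(4 - 1*(-8)) - 1*(-39067)) = -(6*I*(4 + 8) + 39067) = -(6*I*12 + 39067) = -(72*I + 39067) = -(39067 + 72*I) = -39067 - 72*I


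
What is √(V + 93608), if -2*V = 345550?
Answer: I*√79167 ≈ 281.37*I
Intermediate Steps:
V = -172775 (V = -½*345550 = -172775)
√(V + 93608) = √(-172775 + 93608) = √(-79167) = I*√79167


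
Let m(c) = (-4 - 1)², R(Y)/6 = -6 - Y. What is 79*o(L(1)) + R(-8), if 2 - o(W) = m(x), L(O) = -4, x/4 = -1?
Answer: -1805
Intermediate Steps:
x = -4 (x = 4*(-1) = -4)
R(Y) = -36 - 6*Y (R(Y) = 6*(-6 - Y) = -36 - 6*Y)
m(c) = 25 (m(c) = (-5)² = 25)
o(W) = -23 (o(W) = 2 - 1*25 = 2 - 25 = -23)
79*o(L(1)) + R(-8) = 79*(-23) + (-36 - 6*(-8)) = -1817 + (-36 + 48) = -1817 + 12 = -1805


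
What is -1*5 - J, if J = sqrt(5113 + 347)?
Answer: -5 - 2*sqrt(1365) ≈ -78.892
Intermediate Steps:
J = 2*sqrt(1365) (J = sqrt(5460) = 2*sqrt(1365) ≈ 73.892)
-1*5 - J = -1*5 - 2*sqrt(1365) = -5 - 2*sqrt(1365)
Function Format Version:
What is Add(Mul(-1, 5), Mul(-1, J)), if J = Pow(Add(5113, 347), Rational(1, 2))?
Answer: Add(-5, Mul(-2, Pow(1365, Rational(1, 2)))) ≈ -78.892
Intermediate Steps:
J = Mul(2, Pow(1365, Rational(1, 2))) (J = Pow(5460, Rational(1, 2)) = Mul(2, Pow(1365, Rational(1, 2))) ≈ 73.892)
Add(Mul(-1, 5), Mul(-1, J)) = Add(Mul(-1, 5), Mul(-1, Mul(2, Pow(1365, Rational(1, 2))))) = Add(-5, Mul(-2, Pow(1365, Rational(1, 2))))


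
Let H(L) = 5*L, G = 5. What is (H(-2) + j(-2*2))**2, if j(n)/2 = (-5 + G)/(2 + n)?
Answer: 100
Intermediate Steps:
j(n) = 0 (j(n) = 2*((-5 + 5)/(2 + n)) = 2*(0/(2 + n)) = 2*0 = 0)
(H(-2) + j(-2*2))**2 = (5*(-2) + 0)**2 = (-10 + 0)**2 = (-10)**2 = 100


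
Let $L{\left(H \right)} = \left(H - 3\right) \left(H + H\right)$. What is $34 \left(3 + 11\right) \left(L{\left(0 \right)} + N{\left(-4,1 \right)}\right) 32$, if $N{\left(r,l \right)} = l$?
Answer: $15232$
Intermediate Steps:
$L{\left(H \right)} = 2 H \left(-3 + H\right)$ ($L{\left(H \right)} = \left(-3 + H\right) 2 H = 2 H \left(-3 + H\right)$)
$34 \left(3 + 11\right) \left(L{\left(0 \right)} + N{\left(-4,1 \right)}\right) 32 = 34 \left(3 + 11\right) \left(2 \cdot 0 \left(-3 + 0\right) + 1\right) 32 = 34 \cdot 14 \left(2 \cdot 0 \left(-3\right) + 1\right) 32 = 34 \cdot 14 \left(0 + 1\right) 32 = 34 \cdot 14 \cdot 1 \cdot 32 = 34 \cdot 14 \cdot 32 = 476 \cdot 32 = 15232$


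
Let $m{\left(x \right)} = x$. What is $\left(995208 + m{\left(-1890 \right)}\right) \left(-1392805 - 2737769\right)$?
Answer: $-4102973504532$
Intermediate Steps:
$\left(995208 + m{\left(-1890 \right)}\right) \left(-1392805 - 2737769\right) = \left(995208 - 1890\right) \left(-1392805 - 2737769\right) = 993318 \left(-4130574\right) = -4102973504532$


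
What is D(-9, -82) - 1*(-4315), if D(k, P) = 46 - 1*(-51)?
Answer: 4412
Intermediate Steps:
D(k, P) = 97 (D(k, P) = 46 + 51 = 97)
D(-9, -82) - 1*(-4315) = 97 - 1*(-4315) = 97 + 4315 = 4412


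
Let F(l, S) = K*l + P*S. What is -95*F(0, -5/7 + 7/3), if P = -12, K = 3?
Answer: 12920/7 ≈ 1845.7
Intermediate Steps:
F(l, S) = -12*S + 3*l (F(l, S) = 3*l - 12*S = -12*S + 3*l)
-95*F(0, -5/7 + 7/3) = -95*(-12*(-5/7 + 7/3) + 3*0) = -95*(-12*(-5*⅐ + 7*(⅓)) + 0) = -95*(-12*(-5/7 + 7/3) + 0) = -95*(-12*34/21 + 0) = -95*(-136/7 + 0) = -95*(-136/7) = 12920/7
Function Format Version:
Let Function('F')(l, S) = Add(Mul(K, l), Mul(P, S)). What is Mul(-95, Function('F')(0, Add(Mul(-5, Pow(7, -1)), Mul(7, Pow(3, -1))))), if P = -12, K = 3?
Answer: Rational(12920, 7) ≈ 1845.7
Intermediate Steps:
Function('F')(l, S) = Add(Mul(-12, S), Mul(3, l)) (Function('F')(l, S) = Add(Mul(3, l), Mul(-12, S)) = Add(Mul(-12, S), Mul(3, l)))
Mul(-95, Function('F')(0, Add(Mul(-5, Pow(7, -1)), Mul(7, Pow(3, -1))))) = Mul(-95, Add(Mul(-12, Add(Mul(-5, Pow(7, -1)), Mul(7, Pow(3, -1)))), Mul(3, 0))) = Mul(-95, Add(Mul(-12, Add(Mul(-5, Rational(1, 7)), Mul(7, Rational(1, 3)))), 0)) = Mul(-95, Add(Mul(-12, Add(Rational(-5, 7), Rational(7, 3))), 0)) = Mul(-95, Add(Mul(-12, Rational(34, 21)), 0)) = Mul(-95, Add(Rational(-136, 7), 0)) = Mul(-95, Rational(-136, 7)) = Rational(12920, 7)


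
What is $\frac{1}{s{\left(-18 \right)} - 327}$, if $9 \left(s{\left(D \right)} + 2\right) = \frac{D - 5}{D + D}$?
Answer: $- \frac{324}{106573} \approx -0.0030402$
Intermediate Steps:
$s{\left(D \right)} = -2 + \frac{-5 + D}{18 D}$ ($s{\left(D \right)} = -2 + \frac{\left(D - 5\right) \frac{1}{D + D}}{9} = -2 + \frac{\left(-5 + D\right) \frac{1}{2 D}}{9} = -2 + \frac{\frac{1}{2} \frac{1}{D} \left(-5 + D\right)}{9} = -2 + \frac{-5 + D}{18 D}$)
$\frac{1}{s{\left(-18 \right)} - 327} = \frac{1}{\frac{5 \left(-1 - -126\right)}{18 \left(-18\right)} - 327} = \frac{1}{\frac{5}{18} \left(- \frac{1}{18}\right) \left(-1 + 126\right) - 327} = \frac{1}{\frac{5}{18} \left(- \frac{1}{18}\right) 125 - 327} = \frac{1}{- \frac{625}{324} - 327} = \frac{1}{- \frac{106573}{324}} = - \frac{324}{106573}$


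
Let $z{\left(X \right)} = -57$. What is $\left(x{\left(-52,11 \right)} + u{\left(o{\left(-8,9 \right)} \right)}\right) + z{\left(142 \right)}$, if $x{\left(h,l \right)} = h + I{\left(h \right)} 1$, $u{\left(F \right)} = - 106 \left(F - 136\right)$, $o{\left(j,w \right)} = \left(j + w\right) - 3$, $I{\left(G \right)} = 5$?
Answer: $14524$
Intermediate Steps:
$o{\left(j,w \right)} = -3 + j + w$
$u{\left(F \right)} = 14416 - 106 F$ ($u{\left(F \right)} = - 106 \left(-136 + F\right) = 14416 - 106 F$)
$x{\left(h,l \right)} = 5 + h$ ($x{\left(h,l \right)} = h + 5 \cdot 1 = h + 5 = 5 + h$)
$\left(x{\left(-52,11 \right)} + u{\left(o{\left(-8,9 \right)} \right)}\right) + z{\left(142 \right)} = \left(\left(5 - 52\right) + \left(14416 - 106 \left(-3 - 8 + 9\right)\right)\right) - 57 = \left(-47 + \left(14416 - -212\right)\right) - 57 = \left(-47 + \left(14416 + 212\right)\right) - 57 = \left(-47 + 14628\right) - 57 = 14581 - 57 = 14524$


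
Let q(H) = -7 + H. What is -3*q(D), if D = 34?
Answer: -81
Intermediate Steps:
-3*q(D) = -3*(-7 + 34) = -3*27 = -81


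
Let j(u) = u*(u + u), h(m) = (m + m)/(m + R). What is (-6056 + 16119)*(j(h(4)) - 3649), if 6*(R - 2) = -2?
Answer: -10600454767/289 ≈ -3.6680e+7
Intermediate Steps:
R = 5/3 (R = 2 + (⅙)*(-2) = 2 - ⅓ = 5/3 ≈ 1.6667)
h(m) = 2*m/(5/3 + m) (h(m) = (m + m)/(m + 5/3) = (2*m)/(5/3 + m) = 2*m/(5/3 + m))
j(u) = 2*u² (j(u) = u*(2*u) = 2*u²)
(-6056 + 16119)*(j(h(4)) - 3649) = (-6056 + 16119)*(2*(6*4/(5 + 3*4))² - 3649) = 10063*(2*(6*4/(5 + 12))² - 3649) = 10063*(2*(6*4/17)² - 3649) = 10063*(2*(6*4*(1/17))² - 3649) = 10063*(2*(24/17)² - 3649) = 10063*(2*(576/289) - 3649) = 10063*(1152/289 - 3649) = 10063*(-1053409/289) = -10600454767/289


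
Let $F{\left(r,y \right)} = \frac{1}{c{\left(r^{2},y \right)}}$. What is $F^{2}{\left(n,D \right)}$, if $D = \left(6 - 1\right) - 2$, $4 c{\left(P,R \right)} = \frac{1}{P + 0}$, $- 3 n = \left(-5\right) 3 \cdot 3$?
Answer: $810000$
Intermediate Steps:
$n = 15$ ($n = - \frac{\left(-5\right) 3 \cdot 3}{3} = - \frac{\left(-15\right) 3}{3} = \left(- \frac{1}{3}\right) \left(-45\right) = 15$)
$c{\left(P,R \right)} = \frac{1}{4 P}$ ($c{\left(P,R \right)} = \frac{1}{4 \left(P + 0\right)} = \frac{1}{4 P}$)
$D = 3$ ($D = 5 - 2 = 3$)
$F{\left(r,y \right)} = 4 r^{2}$ ($F{\left(r,y \right)} = \frac{1}{\frac{1}{4} \frac{1}{r^{2}}} = 4 r^{2}$)
$F^{2}{\left(n,D \right)} = \left(4 \cdot 15^{2}\right)^{2} = \left(4 \cdot 225\right)^{2} = 900^{2} = 810000$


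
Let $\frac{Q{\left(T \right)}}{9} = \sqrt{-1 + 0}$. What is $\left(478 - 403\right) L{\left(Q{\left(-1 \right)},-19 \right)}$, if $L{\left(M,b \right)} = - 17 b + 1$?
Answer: $24300$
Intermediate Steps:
$Q{\left(T \right)} = 9 i$ ($Q{\left(T \right)} = 9 \sqrt{-1 + 0} = 9 \sqrt{-1} = 9 i$)
$L{\left(M,b \right)} = 1 - 17 b$
$\left(478 - 403\right) L{\left(Q{\left(-1 \right)},-19 \right)} = \left(478 - 403\right) \left(1 - -323\right) = 75 \left(1 + 323\right) = 75 \cdot 324 = 24300$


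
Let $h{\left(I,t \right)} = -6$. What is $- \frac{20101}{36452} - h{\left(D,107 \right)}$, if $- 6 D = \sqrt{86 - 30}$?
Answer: $\frac{198611}{36452} \approx 5.4486$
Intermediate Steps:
$D = - \frac{\sqrt{14}}{3}$ ($D = - \frac{\sqrt{86 - 30}}{6} = - \frac{\sqrt{56}}{6} = - \frac{2 \sqrt{14}}{6} = - \frac{\sqrt{14}}{3} \approx -1.2472$)
$- \frac{20101}{36452} - h{\left(D,107 \right)} = - \frac{20101}{36452} - -6 = \left(-20101\right) \frac{1}{36452} + 6 = - \frac{20101}{36452} + 6 = \frac{198611}{36452}$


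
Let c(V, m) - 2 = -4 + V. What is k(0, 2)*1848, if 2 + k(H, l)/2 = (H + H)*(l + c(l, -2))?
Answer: -7392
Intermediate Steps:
c(V, m) = -2 + V (c(V, m) = 2 + (-4 + V) = -2 + V)
k(H, l) = -4 + 4*H*(-2 + 2*l) (k(H, l) = -4 + 2*((H + H)*(l + (-2 + l))) = -4 + 2*((2*H)*(-2 + 2*l)) = -4 + 2*(2*H*(-2 + 2*l)) = -4 + 4*H*(-2 + 2*l))
k(0, 2)*1848 = (-4 - 8*0 + 8*0*2)*1848 = (-4 + 0 + 0)*1848 = -4*1848 = -7392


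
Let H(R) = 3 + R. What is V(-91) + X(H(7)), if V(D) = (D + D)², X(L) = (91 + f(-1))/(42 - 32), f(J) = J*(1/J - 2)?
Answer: 165667/5 ≈ 33133.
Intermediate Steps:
f(J) = J*(-2 + 1/J)
X(L) = 47/5 (X(L) = (91 + (1 - 2*(-1)))/(42 - 32) = (91 + (1 + 2))/10 = (91 + 3)*(⅒) = 94*(⅒) = 47/5)
V(D) = 4*D² (V(D) = (2*D)² = 4*D²)
V(-91) + X(H(7)) = 4*(-91)² + 47/5 = 4*8281 + 47/5 = 33124 + 47/5 = 165667/5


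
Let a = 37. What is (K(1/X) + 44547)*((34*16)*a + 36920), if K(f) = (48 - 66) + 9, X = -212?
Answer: 2540803824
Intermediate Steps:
K(f) = -9 (K(f) = -18 + 9 = -9)
(K(1/X) + 44547)*((34*16)*a + 36920) = (-9 + 44547)*((34*16)*37 + 36920) = 44538*(544*37 + 36920) = 44538*(20128 + 36920) = 44538*57048 = 2540803824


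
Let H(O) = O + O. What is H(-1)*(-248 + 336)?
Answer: -176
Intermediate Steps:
H(O) = 2*O
H(-1)*(-248 + 336) = (2*(-1))*(-248 + 336) = -2*88 = -176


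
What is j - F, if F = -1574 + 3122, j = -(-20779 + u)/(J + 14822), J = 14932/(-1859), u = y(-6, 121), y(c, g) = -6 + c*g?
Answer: -42590640019/27539166 ≈ -1546.5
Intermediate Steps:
u = -732 (u = -6 - 6*121 = -6 - 726 = -732)
J = -14932/1859 (J = 14932*(-1/1859) = -14932/1859 ≈ -8.0323)
j = 39988949/27539166 (j = -(-20779 - 732)/(-14932/1859 + 14822) = -(-21511)/27539166/1859 = -(-21511)*1859/27539166 = -1*(-39988949/27539166) = 39988949/27539166 ≈ 1.4521)
F = 1548
j - F = 39988949/27539166 - 1*1548 = 39988949/27539166 - 1548 = -42590640019/27539166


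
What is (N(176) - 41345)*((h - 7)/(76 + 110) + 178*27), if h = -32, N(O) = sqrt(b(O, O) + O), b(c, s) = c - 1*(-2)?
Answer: -12319114855/62 + 297959*sqrt(354)/62 ≈ -1.9861e+8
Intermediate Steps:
b(c, s) = 2 + c (b(c, s) = c + 2 = 2 + c)
N(O) = sqrt(2 + 2*O) (N(O) = sqrt((2 + O) + O) = sqrt(2 + 2*O))
(N(176) - 41345)*((h - 7)/(76 + 110) + 178*27) = (sqrt(2 + 2*176) - 41345)*((-32 - 7)/(76 + 110) + 178*27) = (sqrt(2 + 352) - 41345)*(-39/186 + 4806) = (sqrt(354) - 41345)*((1/186)*(-39) + 4806) = (-41345 + sqrt(354))*(-13/62 + 4806) = (-41345 + sqrt(354))*(297959/62) = -12319114855/62 + 297959*sqrt(354)/62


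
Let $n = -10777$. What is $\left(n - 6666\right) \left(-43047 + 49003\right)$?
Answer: $-103890508$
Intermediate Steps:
$\left(n - 6666\right) \left(-43047 + 49003\right) = \left(-10777 - 6666\right) \left(-43047 + 49003\right) = \left(-17443\right) 5956 = -103890508$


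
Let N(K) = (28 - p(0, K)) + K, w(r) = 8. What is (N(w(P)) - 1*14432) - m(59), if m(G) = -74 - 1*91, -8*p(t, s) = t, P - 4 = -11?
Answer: -14231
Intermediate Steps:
P = -7 (P = 4 - 11 = -7)
p(t, s) = -t/8
m(G) = -165 (m(G) = -74 - 91 = -165)
N(K) = 28 + K (N(K) = (28 - (-1)*0/8) + K = (28 - 1*0) + K = (28 + 0) + K = 28 + K)
(N(w(P)) - 1*14432) - m(59) = ((28 + 8) - 1*14432) - 1*(-165) = (36 - 14432) + 165 = -14396 + 165 = -14231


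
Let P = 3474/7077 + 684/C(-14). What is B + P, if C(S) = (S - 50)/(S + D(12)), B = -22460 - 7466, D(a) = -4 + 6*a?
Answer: -575645711/18872 ≈ -30503.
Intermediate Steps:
B = -29926
C(S) = (-50 + S)/(68 + S) (C(S) = (S - 50)/(S + (-4 + 6*12)) = (-50 + S)/(S + (-4 + 72)) = (-50 + S)/(S + 68) = (-50 + S)/(68 + S))
P = -10882239/18872 (P = 3474/7077 + 684/(((-50 - 14)/(68 - 14))) = 3474*(1/7077) + 684/((-64/54)) = 1158/2359 + 684/(((1/54)*(-64))) = 1158/2359 + 684/(-32/27) = 1158/2359 + 684*(-27/32) = 1158/2359 - 4617/8 = -10882239/18872 ≈ -576.63)
B + P = -29926 - 10882239/18872 = -575645711/18872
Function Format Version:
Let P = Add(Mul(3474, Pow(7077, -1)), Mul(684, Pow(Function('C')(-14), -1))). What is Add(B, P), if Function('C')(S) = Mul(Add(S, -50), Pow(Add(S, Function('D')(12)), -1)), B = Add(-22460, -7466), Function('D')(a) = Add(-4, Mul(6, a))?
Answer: Rational(-575645711, 18872) ≈ -30503.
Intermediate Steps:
B = -29926
Function('C')(S) = Mul(Pow(Add(68, S), -1), Add(-50, S)) (Function('C')(S) = Mul(Add(S, -50), Pow(Add(S, Add(-4, Mul(6, 12))), -1)) = Mul(Add(-50, S), Pow(Add(S, Add(-4, 72)), -1)) = Mul(Add(-50, S), Pow(Add(S, 68), -1)) = Mul(Add(-50, S), Pow(Add(68, S), -1)) = Mul(Pow(Add(68, S), -1), Add(-50, S)))
P = Rational(-10882239, 18872) (P = Add(Mul(3474, Pow(7077, -1)), Mul(684, Pow(Mul(Pow(Add(68, -14), -1), Add(-50, -14)), -1))) = Add(Mul(3474, Rational(1, 7077)), Mul(684, Pow(Mul(Pow(54, -1), -64), -1))) = Add(Rational(1158, 2359), Mul(684, Pow(Mul(Rational(1, 54), -64), -1))) = Add(Rational(1158, 2359), Mul(684, Pow(Rational(-32, 27), -1))) = Add(Rational(1158, 2359), Mul(684, Rational(-27, 32))) = Add(Rational(1158, 2359), Rational(-4617, 8)) = Rational(-10882239, 18872) ≈ -576.63)
Add(B, P) = Add(-29926, Rational(-10882239, 18872)) = Rational(-575645711, 18872)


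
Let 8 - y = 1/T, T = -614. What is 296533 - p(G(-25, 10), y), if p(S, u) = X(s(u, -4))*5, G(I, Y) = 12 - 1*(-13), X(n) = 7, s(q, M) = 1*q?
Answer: 296498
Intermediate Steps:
s(q, M) = q
G(I, Y) = 25 (G(I, Y) = 12 + 13 = 25)
y = 4913/614 (y = 8 - 1/(-614) = 8 - 1*(-1/614) = 8 + 1/614 = 4913/614 ≈ 8.0016)
p(S, u) = 35 (p(S, u) = 7*5 = 35)
296533 - p(G(-25, 10), y) = 296533 - 1*35 = 296533 - 35 = 296498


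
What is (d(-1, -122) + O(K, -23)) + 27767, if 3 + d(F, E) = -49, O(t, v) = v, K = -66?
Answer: 27692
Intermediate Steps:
d(F, E) = -52 (d(F, E) = -3 - 49 = -52)
(d(-1, -122) + O(K, -23)) + 27767 = (-52 - 23) + 27767 = -75 + 27767 = 27692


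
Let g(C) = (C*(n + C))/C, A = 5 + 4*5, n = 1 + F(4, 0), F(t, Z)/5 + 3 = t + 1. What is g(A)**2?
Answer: 1296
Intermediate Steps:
F(t, Z) = -10 + 5*t (F(t, Z) = -15 + 5*(t + 1) = -15 + 5*(1 + t) = -15 + (5 + 5*t) = -10 + 5*t)
n = 11 (n = 1 + (-10 + 5*4) = 1 + (-10 + 20) = 1 + 10 = 11)
A = 25 (A = 5 + 20 = 25)
g(C) = 11 + C (g(C) = (C*(11 + C))/C = 11 + C)
g(A)**2 = (11 + 25)**2 = 36**2 = 1296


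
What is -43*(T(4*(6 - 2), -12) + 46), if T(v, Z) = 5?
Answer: -2193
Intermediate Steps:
-43*(T(4*(6 - 2), -12) + 46) = -43*(5 + 46) = -43*51 = -2193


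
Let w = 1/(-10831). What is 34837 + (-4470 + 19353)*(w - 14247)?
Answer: -2296207367267/10831 ≈ -2.1200e+8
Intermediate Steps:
w = -1/10831 ≈ -9.2328e-5
34837 + (-4470 + 19353)*(w - 14247) = 34837 + (-4470 + 19353)*(-1/10831 - 14247) = 34837 + 14883*(-154309258/10831) = 34837 - 2296584686814/10831 = -2296207367267/10831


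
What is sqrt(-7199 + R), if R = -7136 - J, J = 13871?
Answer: 3*I*sqrt(3134) ≈ 167.95*I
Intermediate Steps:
R = -21007 (R = -7136 - 1*13871 = -7136 - 13871 = -21007)
sqrt(-7199 + R) = sqrt(-7199 - 21007) = sqrt(-28206) = 3*I*sqrt(3134)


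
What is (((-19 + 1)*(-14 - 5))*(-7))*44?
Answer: -105336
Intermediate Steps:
(((-19 + 1)*(-14 - 5))*(-7))*44 = (-18*(-19)*(-7))*44 = (342*(-7))*44 = -2394*44 = -105336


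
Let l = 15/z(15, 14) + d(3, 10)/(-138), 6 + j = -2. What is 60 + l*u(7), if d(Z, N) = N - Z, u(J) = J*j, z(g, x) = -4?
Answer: 18826/69 ≈ 272.84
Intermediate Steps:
j = -8 (j = -6 - 2 = -8)
u(J) = -8*J (u(J) = J*(-8) = -8*J)
l = -1049/276 (l = 15/(-4) + (10 - 1*3)/(-138) = 15*(-¼) + (10 - 3)*(-1/138) = -15/4 + 7*(-1/138) = -15/4 - 7/138 = -1049/276 ≈ -3.8007)
60 + l*u(7) = 60 - (-2098)*7/69 = 60 - 1049/276*(-56) = 60 + 14686/69 = 18826/69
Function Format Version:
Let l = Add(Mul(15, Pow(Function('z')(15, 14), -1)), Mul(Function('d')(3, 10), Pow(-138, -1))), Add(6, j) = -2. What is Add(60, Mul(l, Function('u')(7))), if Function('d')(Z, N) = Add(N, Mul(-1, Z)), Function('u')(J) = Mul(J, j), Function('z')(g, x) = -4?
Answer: Rational(18826, 69) ≈ 272.84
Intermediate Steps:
j = -8 (j = Add(-6, -2) = -8)
Function('u')(J) = Mul(-8, J) (Function('u')(J) = Mul(J, -8) = Mul(-8, J))
l = Rational(-1049, 276) (l = Add(Mul(15, Pow(-4, -1)), Mul(Add(10, Mul(-1, 3)), Pow(-138, -1))) = Add(Mul(15, Rational(-1, 4)), Mul(Add(10, -3), Rational(-1, 138))) = Add(Rational(-15, 4), Mul(7, Rational(-1, 138))) = Add(Rational(-15, 4), Rational(-7, 138)) = Rational(-1049, 276) ≈ -3.8007)
Add(60, Mul(l, Function('u')(7))) = Add(60, Mul(Rational(-1049, 276), Mul(-8, 7))) = Add(60, Mul(Rational(-1049, 276), -56)) = Add(60, Rational(14686, 69)) = Rational(18826, 69)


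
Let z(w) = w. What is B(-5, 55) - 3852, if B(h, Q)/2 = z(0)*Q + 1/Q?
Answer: -211858/55 ≈ -3852.0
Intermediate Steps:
B(h, Q) = 2/Q (B(h, Q) = 2*(0*Q + 1/Q) = 2*(0 + 1/Q) = 2/Q)
B(-5, 55) - 3852 = 2/55 - 3852 = -211858/55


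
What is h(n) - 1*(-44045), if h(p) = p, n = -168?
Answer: 43877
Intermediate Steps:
h(n) - 1*(-44045) = -168 - 1*(-44045) = -168 + 44045 = 43877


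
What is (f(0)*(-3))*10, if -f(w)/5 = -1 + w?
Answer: -150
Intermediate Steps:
f(w) = 5 - 5*w (f(w) = -5*(-1 + w) = 5 - 5*w)
(f(0)*(-3))*10 = ((5 - 5*0)*(-3))*10 = ((5 + 0)*(-3))*10 = (5*(-3))*10 = -15*10 = -150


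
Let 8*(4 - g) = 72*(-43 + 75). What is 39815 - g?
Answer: 40099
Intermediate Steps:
g = -284 (g = 4 - 9*(-43 + 75) = 4 - 9*32 = 4 - 1/8*2304 = 4 - 288 = -284)
39815 - g = 39815 - 1*(-284) = 39815 + 284 = 40099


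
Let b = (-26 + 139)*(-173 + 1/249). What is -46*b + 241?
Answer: 223969057/249 ≈ 8.9947e+5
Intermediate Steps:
b = -4867588/249 (b = 113*(-173 + 1/249) = 113*(-43076/249) = -4867588/249 ≈ -19549.)
-46*b + 241 = -46*(-4867588/249) + 241 = 223909048/249 + 241 = 223969057/249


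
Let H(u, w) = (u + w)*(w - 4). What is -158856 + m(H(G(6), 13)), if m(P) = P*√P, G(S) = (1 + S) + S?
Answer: -158856 + 702*√26 ≈ -1.5528e+5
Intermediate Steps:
G(S) = 1 + 2*S
H(u, w) = (-4 + w)*(u + w) (H(u, w) = (u + w)*(-4 + w) = (-4 + w)*(u + w))
m(P) = P^(3/2)
-158856 + m(H(G(6), 13)) = -158856 + (13² - 4*(1 + 2*6) - 4*13 + (1 + 2*6)*13)^(3/2) = -158856 + (169 - 4*(1 + 12) - 52 + (1 + 12)*13)^(3/2) = -158856 + (169 - 4*13 - 52 + 13*13)^(3/2) = -158856 + (169 - 52 - 52 + 169)^(3/2) = -158856 + 234^(3/2) = -158856 + 702*√26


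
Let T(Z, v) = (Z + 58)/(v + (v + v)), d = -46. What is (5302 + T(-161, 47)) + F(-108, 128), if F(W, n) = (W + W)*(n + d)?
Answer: -1749913/141 ≈ -12411.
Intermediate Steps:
T(Z, v) = (58 + Z)/(3*v) (T(Z, v) = (58 + Z)/(v + 2*v) = (58 + Z)/((3*v)) = (58 + Z)*(1/(3*v)) = (58 + Z)/(3*v))
F(W, n) = 2*W*(-46 + n) (F(W, n) = (W + W)*(n - 46) = (2*W)*(-46 + n) = 2*W*(-46 + n))
(5302 + T(-161, 47)) + F(-108, 128) = (5302 + (1/3)*(58 - 161)/47) + 2*(-108)*(-46 + 128) = (5302 + (1/3)*(1/47)*(-103)) + 2*(-108)*82 = (5302 - 103/141) - 17712 = 747479/141 - 17712 = -1749913/141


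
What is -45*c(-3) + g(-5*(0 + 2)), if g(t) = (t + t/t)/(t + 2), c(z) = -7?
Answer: 2529/8 ≈ 316.13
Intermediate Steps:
g(t) = (1 + t)/(2 + t) (g(t) = (t + 1)/(2 + t) = (1 + t)/(2 + t))
-45*c(-3) + g(-5*(0 + 2)) = -45*(-7) + (1 - 5*(0 + 2))/(2 - 5*(0 + 2)) = 315 + (1 - 5*2)/(2 - 5*2) = 315 + (1 - 10)/(2 - 10) = 315 - 9/(-8) = 315 - ⅛*(-9) = 315 + 9/8 = 2529/8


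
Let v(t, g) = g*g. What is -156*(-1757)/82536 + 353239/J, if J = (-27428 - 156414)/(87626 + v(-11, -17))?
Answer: -53398034211077/316116319 ≈ -1.6892e+5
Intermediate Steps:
v(t, g) = g²
J = -183842/87915 (J = (-27428 - 156414)/(87626 + (-17)²) = -183842/(87626 + 289) = -183842/87915 ≈ -2.0911)
-156*(-1757)/82536 + 353239/J = -156*(-1757)/82536 + 353239/(-183842/87915) = 274092*(1/82536) + 353239*(-87915/183842) = 22841/6878 - 31055006685/183842 = -53398034211077/316116319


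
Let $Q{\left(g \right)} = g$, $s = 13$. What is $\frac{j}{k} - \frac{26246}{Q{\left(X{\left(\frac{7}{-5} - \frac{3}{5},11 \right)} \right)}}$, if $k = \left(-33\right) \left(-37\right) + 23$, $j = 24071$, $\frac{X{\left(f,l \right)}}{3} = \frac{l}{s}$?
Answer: $- \frac{38514179}{3732} \approx -10320.0$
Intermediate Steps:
$X{\left(f,l \right)} = \frac{3 l}{13}$ ($X{\left(f,l \right)} = 3 \frac{l}{13} = \frac{3 l}{13}$)
$k = 1244$ ($k = 1221 + 23 = 1244$)
$\frac{j}{k} - \frac{26246}{Q{\left(X{\left(\frac{7}{-5} - \frac{3}{5},11 \right)} \right)}} = \frac{24071}{1244} - \frac{26246}{\frac{3}{13} \cdot 11} = 24071 \cdot \frac{1}{1244} - \frac{26246}{\frac{33}{13}} = \frac{24071}{1244} - \frac{31018}{3} = - \frac{38514179}{3732}$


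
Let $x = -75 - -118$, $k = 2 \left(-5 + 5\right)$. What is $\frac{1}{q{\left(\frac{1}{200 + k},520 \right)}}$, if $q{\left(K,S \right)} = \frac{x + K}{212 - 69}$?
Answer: $\frac{28600}{8601} \approx 3.3252$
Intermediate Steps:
$k = 0$ ($k = 2 \cdot 0 = 0$)
$x = 43$ ($x = -75 + 118 = 43$)
$q{\left(K,S \right)} = \frac{43}{143} + \frac{K}{143}$ ($q{\left(K,S \right)} = \frac{43 + K}{212 - 69} = \frac{43 + K}{143} = \left(43 + K\right) \frac{1}{143} = \frac{43}{143} + \frac{K}{143}$)
$\frac{1}{q{\left(\frac{1}{200 + k},520 \right)}} = \frac{1}{\frac{43}{143} + \frac{1}{143 \left(200 + 0\right)}} = \frac{1}{\frac{43}{143} + \frac{1}{143 \cdot 200}} = \frac{1}{\frac{43}{143} + \frac{1}{143} \cdot \frac{1}{200}} = \frac{1}{\frac{43}{143} + \frac{1}{28600}} = \frac{1}{\frac{8601}{28600}} = \frac{28600}{8601}$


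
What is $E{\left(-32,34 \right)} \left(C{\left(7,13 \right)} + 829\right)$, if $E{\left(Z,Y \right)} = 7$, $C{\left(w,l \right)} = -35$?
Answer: $5558$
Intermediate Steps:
$E{\left(-32,34 \right)} \left(C{\left(7,13 \right)} + 829\right) = 7 \left(-35 + 829\right) = 7 \cdot 794 = 5558$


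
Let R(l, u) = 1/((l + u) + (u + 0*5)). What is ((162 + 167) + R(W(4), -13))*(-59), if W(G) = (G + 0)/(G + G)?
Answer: -989843/51 ≈ -19409.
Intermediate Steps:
W(G) = 1/2 (W(G) = G/((2*G)) = G*(1/(2*G)) = 1/2)
R(l, u) = 1/(l + 2*u) (R(l, u) = 1/((l + u) + (u + 0)) = 1/((l + u) + u) = 1/(l + 2*u))
((162 + 167) + R(W(4), -13))*(-59) = ((162 + 167) + 1/(1/2 + 2*(-13)))*(-59) = (329 + 1/(1/2 - 26))*(-59) = (329 + 1/(-51/2))*(-59) = (329 - 2/51)*(-59) = (16777/51)*(-59) = -989843/51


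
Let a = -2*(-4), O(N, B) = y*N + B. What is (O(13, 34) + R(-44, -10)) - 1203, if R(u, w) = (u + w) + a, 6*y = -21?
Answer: -2521/2 ≈ -1260.5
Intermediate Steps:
y = -7/2 (y = (⅙)*(-21) = -7/2 ≈ -3.5000)
O(N, B) = B - 7*N/2 (O(N, B) = -7*N/2 + B = B - 7*N/2)
a = 8
R(u, w) = 8 + u + w (R(u, w) = (u + w) + 8 = 8 + u + w)
(O(13, 34) + R(-44, -10)) - 1203 = ((34 - 7/2*13) + (8 - 44 - 10)) - 1203 = ((34 - 91/2) - 46) - 1203 = (-23/2 - 46) - 1203 = -115/2 - 1203 = -2521/2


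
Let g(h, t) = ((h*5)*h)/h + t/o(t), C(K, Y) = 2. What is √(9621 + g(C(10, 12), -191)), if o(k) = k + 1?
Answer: √347715390/190 ≈ 98.143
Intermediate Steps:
o(k) = 1 + k
g(h, t) = 5*h + t/(1 + t) (g(h, t) = ((h*5)*h)/h + t/(1 + t) = ((5*h)*h)/h + t/(1 + t) = (5*h²)/h + t/(1 + t) = 5*h + t/(1 + t))
√(9621 + g(C(10, 12), -191)) = √(9621 + (-191 + 5*2*(1 - 191))/(1 - 191)) = √(9621 + (-191 + 5*2*(-190))/(-190)) = √(9621 - (-191 - 1900)/190) = √(9621 - 1/190*(-2091)) = √(9621 + 2091/190) = √(1830081/190) = √347715390/190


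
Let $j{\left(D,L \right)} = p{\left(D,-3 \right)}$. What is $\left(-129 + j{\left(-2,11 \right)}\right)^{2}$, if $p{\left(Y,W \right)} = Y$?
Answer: $17161$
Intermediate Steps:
$j{\left(D,L \right)} = D$
$\left(-129 + j{\left(-2,11 \right)}\right)^{2} = \left(-129 - 2\right)^{2} = \left(-131\right)^{2} = 17161$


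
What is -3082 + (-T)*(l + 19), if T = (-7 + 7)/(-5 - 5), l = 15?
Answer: -3082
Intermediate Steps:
T = 0 (T = 0/(-10) = 0*(-⅒) = 0)
-3082 + (-T)*(l + 19) = -3082 + (-1*0)*(15 + 19) = -3082 + 0*34 = -3082 + 0 = -3082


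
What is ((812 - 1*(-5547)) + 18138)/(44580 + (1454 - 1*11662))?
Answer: 24497/34372 ≈ 0.71270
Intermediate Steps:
((812 - 1*(-5547)) + 18138)/(44580 + (1454 - 1*11662)) = ((812 + 5547) + 18138)/(44580 + (1454 - 11662)) = (6359 + 18138)/(44580 - 10208) = 24497/34372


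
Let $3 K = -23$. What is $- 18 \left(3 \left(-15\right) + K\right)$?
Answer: $948$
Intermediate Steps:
$K = - \frac{23}{3}$ ($K = \frac{1}{3} \left(-23\right) = - \frac{23}{3} \approx -7.6667$)
$- 18 \left(3 \left(-15\right) + K\right) = - 18 \left(3 \left(-15\right) - \frac{23}{3}\right) = - 18 \left(-45 - \frac{23}{3}\right) = \left(-18\right) \left(- \frac{158}{3}\right) = 948$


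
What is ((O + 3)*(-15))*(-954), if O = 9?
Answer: 171720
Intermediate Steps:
((O + 3)*(-15))*(-954) = ((9 + 3)*(-15))*(-954) = (12*(-15))*(-954) = -180*(-954) = 171720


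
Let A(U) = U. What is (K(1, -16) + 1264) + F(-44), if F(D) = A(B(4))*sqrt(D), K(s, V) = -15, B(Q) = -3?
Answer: 1249 - 6*I*sqrt(11) ≈ 1249.0 - 19.9*I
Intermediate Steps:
F(D) = -3*sqrt(D)
(K(1, -16) + 1264) + F(-44) = (-15 + 1264) - 6*I*sqrt(11) = 1249 - 6*I*sqrt(11)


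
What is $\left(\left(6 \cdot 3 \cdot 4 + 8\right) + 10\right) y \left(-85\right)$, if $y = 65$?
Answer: $-497250$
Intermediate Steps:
$\left(\left(6 \cdot 3 \cdot 4 + 8\right) + 10\right) y \left(-85\right) = \left(\left(6 \cdot 3 \cdot 4 + 8\right) + 10\right) 65 \left(-85\right) = \left(\left(18 \cdot 4 + 8\right) + 10\right) 65 \left(-85\right) = \left(\left(72 + 8\right) + 10\right) 65 \left(-85\right) = \left(80 + 10\right) 65 \left(-85\right) = 90 \cdot 65 \left(-85\right) = 5850 \left(-85\right) = -497250$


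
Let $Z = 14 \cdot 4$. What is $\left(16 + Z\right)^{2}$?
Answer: $5184$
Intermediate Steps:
$Z = 56$
$\left(16 + Z\right)^{2} = \left(16 + 56\right)^{2} = 72^{2} = 5184$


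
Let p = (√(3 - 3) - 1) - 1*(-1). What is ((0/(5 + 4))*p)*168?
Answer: 0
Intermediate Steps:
p = 0 (p = (√0 - 1) + 1 = (0 - 1) + 1 = -1 + 1 = 0)
((0/(5 + 4))*p)*168 = ((0/(5 + 4))*0)*168 = ((0/9)*0)*168 = (((⅑)*0)*0)*168 = (0*0)*168 = 0*168 = 0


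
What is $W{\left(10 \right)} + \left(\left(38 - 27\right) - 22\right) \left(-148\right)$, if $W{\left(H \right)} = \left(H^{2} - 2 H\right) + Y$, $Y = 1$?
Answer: $1709$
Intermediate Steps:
$W{\left(H \right)} = 1 + H^{2} - 2 H$ ($W{\left(H \right)} = \left(H^{2} - 2 H\right) + 1 = 1 + H^{2} - 2 H$)
$W{\left(10 \right)} + \left(\left(38 - 27\right) - 22\right) \left(-148\right) = \left(1 + 10^{2} - 20\right) + \left(\left(38 - 27\right) - 22\right) \left(-148\right) = \left(1 + 100 - 20\right) + \left(11 - 22\right) \left(-148\right) = 81 - -1628 = 81 + 1628 = 1709$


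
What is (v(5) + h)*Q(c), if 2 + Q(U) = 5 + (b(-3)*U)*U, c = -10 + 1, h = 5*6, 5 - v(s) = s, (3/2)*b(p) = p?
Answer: -4770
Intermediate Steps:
b(p) = 2*p/3
v(s) = 5 - s
h = 30
c = -9
Q(U) = 3 - 2*U² (Q(U) = -2 + (5 + (((⅔)*(-3))*U)*U) = -2 + (5 + (-2*U)*U) = -2 + (5 - 2*U²) = 3 - 2*U²)
(v(5) + h)*Q(c) = ((5 - 1*5) + 30)*(3 - 2*(-9)²) = ((5 - 5) + 30)*(3 - 2*81) = (0 + 30)*(3 - 162) = 30*(-159) = -4770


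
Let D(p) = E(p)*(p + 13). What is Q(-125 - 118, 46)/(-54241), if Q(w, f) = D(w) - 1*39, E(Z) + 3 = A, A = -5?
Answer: -1801/54241 ≈ -0.033204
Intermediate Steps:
E(Z) = -8 (E(Z) = -3 - 5 = -8)
D(p) = -104 - 8*p (D(p) = -8*(p + 13) = -8*(13 + p) = -104 - 8*p)
Q(w, f) = -143 - 8*w (Q(w, f) = (-104 - 8*w) - 1*39 = (-104 - 8*w) - 39 = -143 - 8*w)
Q(-125 - 118, 46)/(-54241) = (-143 - 8*(-125 - 118))/(-54241) = (-143 - 8*(-243))*(-1/54241) = (-143 + 1944)*(-1/54241) = 1801*(-1/54241) = -1801/54241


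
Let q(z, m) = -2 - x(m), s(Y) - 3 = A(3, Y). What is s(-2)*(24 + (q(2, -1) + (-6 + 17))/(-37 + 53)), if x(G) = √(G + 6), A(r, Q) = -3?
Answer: 0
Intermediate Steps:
s(Y) = 0 (s(Y) = 3 - 3 = 0)
x(G) = √(6 + G)
q(z, m) = -2 - √(6 + m)
s(-2)*(24 + (q(2, -1) + (-6 + 17))/(-37 + 53)) = 0*(24 + ((-2 - √(6 - 1)) + (-6 + 17))/(-37 + 53)) = 0*(24 + ((-2 - √5) + 11)/16) = 0*(24 + (9 - √5)*(1/16)) = 0*(24 + (9/16 - √5/16)) = 0*(393/16 - √5/16) = 0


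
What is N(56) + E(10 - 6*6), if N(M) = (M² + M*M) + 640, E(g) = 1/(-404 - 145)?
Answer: 3794687/549 ≈ 6912.0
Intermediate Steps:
E(g) = -1/549 (E(g) = 1/(-549) = -1/549)
N(M) = 640 + 2*M² (N(M) = (M² + M²) + 640 = 2*M² + 640 = 640 + 2*M²)
N(56) + E(10 - 6*6) = (640 + 2*56²) - 1/549 = (640 + 2*3136) - 1/549 = (640 + 6272) - 1/549 = 6912 - 1/549 = 3794687/549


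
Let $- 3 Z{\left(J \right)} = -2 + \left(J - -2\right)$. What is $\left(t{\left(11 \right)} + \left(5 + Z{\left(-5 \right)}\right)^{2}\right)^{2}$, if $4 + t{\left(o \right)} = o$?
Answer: $\frac{214369}{81} \approx 2646.5$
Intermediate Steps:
$Z{\left(J \right)} = - \frac{J}{3}$ ($Z{\left(J \right)} = - \frac{-2 + \left(J - -2\right)}{3} = - \frac{-2 + \left(J + 2\right)}{3} = - \frac{-2 + \left(2 + J\right)}{3} = - \frac{J}{3}$)
$t{\left(o \right)} = -4 + o$
$\left(t{\left(11 \right)} + \left(5 + Z{\left(-5 \right)}\right)^{2}\right)^{2} = \left(\left(-4 + 11\right) + \left(5 - - \frac{5}{3}\right)^{2}\right)^{2} = \left(7 + \left(5 + \frac{5}{3}\right)^{2}\right)^{2} = \left(7 + \left(\frac{20}{3}\right)^{2}\right)^{2} = \left(7 + \frac{400}{9}\right)^{2} = \left(\frac{463}{9}\right)^{2} = \frac{214369}{81}$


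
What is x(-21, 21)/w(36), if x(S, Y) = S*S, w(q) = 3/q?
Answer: 5292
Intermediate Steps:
x(S, Y) = S**2
x(-21, 21)/w(36) = (-21)**2/((3/36)) = 441/((3*(1/36))) = 441/(1/12) = 441*12 = 5292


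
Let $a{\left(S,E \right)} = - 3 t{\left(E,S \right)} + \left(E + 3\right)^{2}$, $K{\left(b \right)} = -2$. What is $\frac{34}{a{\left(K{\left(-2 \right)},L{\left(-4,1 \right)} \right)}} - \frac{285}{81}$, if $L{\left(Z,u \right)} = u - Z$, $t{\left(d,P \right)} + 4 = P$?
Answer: $- \frac{3436}{1107} \approx -3.1039$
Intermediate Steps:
$t{\left(d,P \right)} = -4 + P$
$a{\left(S,E \right)} = 12 + \left(3 + E\right)^{2} - 3 S$ ($a{\left(S,E \right)} = - 3 \left(-4 + S\right) + \left(E + 3\right)^{2} = \left(12 - 3 S\right) + \left(3 + E\right)^{2} = 12 + \left(3 + E\right)^{2} - 3 S$)
$\frac{34}{a{\left(K{\left(-2 \right)},L{\left(-4,1 \right)} \right)}} - \frac{285}{81} = \frac{34}{12 + \left(3 + \left(1 - -4\right)\right)^{2} - -6} - \frac{285}{81} = \frac{34}{12 + \left(3 + \left(1 + 4\right)\right)^{2} + 6} - \frac{95}{27} = \frac{34}{12 + \left(3 + 5\right)^{2} + 6} - \frac{95}{27} = \frac{34}{12 + 8^{2} + 6} - \frac{95}{27} = \frac{34}{12 + 64 + 6} - \frac{95}{27} = \frac{34}{82} - \frac{95}{27} = 34 \cdot \frac{1}{82} - \frac{95}{27} = \frac{17}{41} - \frac{95}{27} = - \frac{3436}{1107}$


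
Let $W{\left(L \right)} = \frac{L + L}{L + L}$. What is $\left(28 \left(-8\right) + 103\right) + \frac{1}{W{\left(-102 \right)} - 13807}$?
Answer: $- \frac{1670527}{13806} \approx -121.0$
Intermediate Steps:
$W{\left(L \right)} = 1$ ($W{\left(L \right)} = \frac{2 L}{2 L} = 2 L \frac{1}{2 L} = 1$)
$\left(28 \left(-8\right) + 103\right) + \frac{1}{W{\left(-102 \right)} - 13807} = \left(28 \left(-8\right) + 103\right) + \frac{1}{1 - 13807} = \left(-224 + 103\right) + \frac{1}{-13806} = -121 - \frac{1}{13806} = - \frac{1670527}{13806}$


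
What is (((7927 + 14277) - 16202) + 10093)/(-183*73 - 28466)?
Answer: -3219/8365 ≈ -0.38482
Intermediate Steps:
(((7927 + 14277) - 16202) + 10093)/(-183*73 - 28466) = ((22204 - 16202) + 10093)/(-13359 - 28466) = (6002 + 10093)/(-41825) = 16095*(-1/41825) = -3219/8365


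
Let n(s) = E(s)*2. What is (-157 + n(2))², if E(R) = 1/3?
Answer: 219961/9 ≈ 24440.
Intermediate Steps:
E(R) = ⅓
n(s) = ⅔ (n(s) = (⅓)*2 = ⅔)
(-157 + n(2))² = (-157 + ⅔)² = (-469/3)² = 219961/9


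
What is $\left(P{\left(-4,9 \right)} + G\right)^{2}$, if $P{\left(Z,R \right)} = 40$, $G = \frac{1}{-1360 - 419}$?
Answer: $\frac{5063603281}{3164841} \approx 1600.0$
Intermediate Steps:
$G = - \frac{1}{1779}$ ($G = \frac{1}{-1779} = - \frac{1}{1779} \approx -0.00056211$)
$\left(P{\left(-4,9 \right)} + G\right)^{2} = \left(40 - \frac{1}{1779}\right)^{2} = \left(\frac{71159}{1779}\right)^{2} = \frac{5063603281}{3164841}$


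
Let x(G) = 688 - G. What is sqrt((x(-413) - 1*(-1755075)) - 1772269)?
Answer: 11*I*sqrt(133) ≈ 126.86*I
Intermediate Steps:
sqrt((x(-413) - 1*(-1755075)) - 1772269) = sqrt(((688 - 1*(-413)) - 1*(-1755075)) - 1772269) = sqrt(((688 + 413) + 1755075) - 1772269) = sqrt((1101 + 1755075) - 1772269) = sqrt(1756176 - 1772269) = sqrt(-16093) = 11*I*sqrt(133)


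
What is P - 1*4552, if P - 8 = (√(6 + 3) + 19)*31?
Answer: -3862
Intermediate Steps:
P = 690 (P = 8 + (√(6 + 3) + 19)*31 = 8 + (√9 + 19)*31 = 8 + (3 + 19)*31 = 8 + 22*31 = 8 + 682 = 690)
P - 1*4552 = 690 - 1*4552 = 690 - 4552 = -3862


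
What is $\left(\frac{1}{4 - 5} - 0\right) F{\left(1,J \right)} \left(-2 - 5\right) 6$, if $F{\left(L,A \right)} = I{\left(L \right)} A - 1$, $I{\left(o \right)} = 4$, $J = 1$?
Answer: $126$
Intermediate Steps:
$F{\left(L,A \right)} = -1 + 4 A$ ($F{\left(L,A \right)} = 4 A - 1 = -1 + 4 A$)
$\left(\frac{1}{4 - 5} - 0\right) F{\left(1,J \right)} \left(-2 - 5\right) 6 = \left(\frac{1}{4 - 5} - 0\right) \left(-1 + 4 \cdot 1\right) \left(-2 - 5\right) 6 = \left(\frac{1}{-1} + 0\right) \left(-1 + 4\right) \left(\left(-7\right) 6\right) = \left(-1 + 0\right) 3 \left(-42\right) = \left(-1\right) 3 \left(-42\right) = \left(-3\right) \left(-42\right) = 126$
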